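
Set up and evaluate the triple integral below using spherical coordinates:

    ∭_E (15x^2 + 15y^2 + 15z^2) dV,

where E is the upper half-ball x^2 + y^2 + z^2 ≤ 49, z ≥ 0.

In spherical coordinates, x = ρ sin(φ) cos(θ), y = ρ sin(φ) sin(θ), z = ρ cos(φ), and dV = ρ^2 sin(φ) dρ dφ dθ.

The integrand becomes 15ρ^2, so

    ∭_E (15x^2 + 15y^2 + 15z^2) dV = ∫_{0}^{2π} ∫_{0}^{π/2} ∫_{0}^{7} (15ρ^2) · ρ^2 sin(φ) dρ dφ dθ.

Inner (ρ): 50421sin(φ).
Middle (φ): 50421.
Outer (θ): 100842π.

Therefore the triple integral equals 100842π.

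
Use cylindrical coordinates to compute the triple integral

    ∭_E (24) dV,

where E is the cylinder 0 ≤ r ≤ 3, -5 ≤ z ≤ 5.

In cylindrical coordinates, x = r cos(θ), y = r sin(θ), z = z, and dV = r dr dθ dz.

The integrand becomes 24, so

    ∭_E (24) dV = ∫_{0}^{2π} ∫_{0}^{3} ∫_{-5}^{5} (24) · r dz dr dθ.

Inner (z): 240r.
Middle (r from 0 to 3): 1080.
Outer (θ): 2160π.

Therefore the triple integral equals 2160π.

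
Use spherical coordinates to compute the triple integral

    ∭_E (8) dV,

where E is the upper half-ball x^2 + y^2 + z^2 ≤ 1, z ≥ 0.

In spherical coordinates, x = ρ sin(φ) cos(θ), y = ρ sin(φ) sin(θ), z = ρ cos(φ), and dV = ρ^2 sin(φ) dρ dφ dθ.

The integrand becomes 8, so

    ∭_E (8) dV = ∫_{0}^{2π} ∫_{0}^{π/2} ∫_{0}^{1} (8) · ρ^2 sin(φ) dρ dφ dθ.

Inner (ρ): 8sin(φ)/3.
Middle (φ): 8/3.
Outer (θ): 16π/3.

Therefore the triple integral equals 16π/3.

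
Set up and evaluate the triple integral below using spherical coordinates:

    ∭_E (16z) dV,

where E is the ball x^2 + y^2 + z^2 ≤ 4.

In spherical coordinates, x = ρ sin(φ) cos(θ), y = ρ sin(φ) sin(θ), z = ρ cos(φ), and dV = ρ^2 sin(φ) dρ dφ dθ.

The integrand becomes 16ρ cos(φ), so

    ∭_E (16z) dV = ∫_{0}^{2π} ∫_{0}^{π} ∫_{0}^{2} (16ρ cos(φ)) · ρ^2 sin(φ) dρ dφ dθ.

Inner (ρ): 32sin(2φ).
Middle (φ): 0.
Outer (θ): 0.

Therefore the triple integral equals 0.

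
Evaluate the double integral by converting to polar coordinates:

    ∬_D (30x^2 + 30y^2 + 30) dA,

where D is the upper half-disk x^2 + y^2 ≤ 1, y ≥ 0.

The region D is 0 ≤ r ≤ 1, 0 ≤ θ ≤ π in polar coordinates, where x = r cos(θ), y = r sin(θ), and dA = r dr dθ.

Under the substitution, the integrand becomes 30r^2 + 30, so

    ∬_D (30x^2 + 30y^2 + 30) dA = ∫_{0}^{π} ∫_{0}^{1} (30r^2 + 30) · r dr dθ.

Inner integral (in r): ∫_{0}^{1} (30r^2 + 30) · r dr = 45/2.

Outer integral (in θ): ∫_{0}^{π} (45/2) dθ = 45π/2.

Therefore ∬_D (30x^2 + 30y^2 + 30) dA = 45π/2.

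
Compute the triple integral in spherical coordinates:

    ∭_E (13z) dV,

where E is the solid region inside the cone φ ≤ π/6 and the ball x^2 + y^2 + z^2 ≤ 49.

In spherical coordinates, x = ρ sin(φ) cos(θ), y = ρ sin(φ) sin(θ), z = ρ cos(φ), and dV = ρ^2 sin(φ) dρ dφ dθ.

The integrand becomes 13ρ cos(φ), so

    ∭_E (13z) dV = ∫_{0}^{2π} ∫_{0}^{π/6} ∫_{0}^{7} (13ρ cos(φ)) · ρ^2 sin(φ) dρ dφ dθ.

Inner (ρ): 31213sin(2φ)/8.
Middle (φ): 31213/32.
Outer (θ): 31213π/16.

Therefore the triple integral equals 31213π/16.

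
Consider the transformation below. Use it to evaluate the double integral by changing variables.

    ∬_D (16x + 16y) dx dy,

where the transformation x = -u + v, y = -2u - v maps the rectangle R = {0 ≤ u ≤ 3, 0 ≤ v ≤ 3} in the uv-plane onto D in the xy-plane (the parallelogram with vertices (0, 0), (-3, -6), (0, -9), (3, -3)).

Compute the Jacobian determinant of (x, y) with respect to (u, v):

    ∂(x,y)/∂(u,v) = | -1  1 | = (-1)(-1) - (1)(-2) = 3.
                   | -2  -1 |

Its absolute value is |J| = 3 (the area scaling factor).

Substituting x = -u + v, y = -2u - v into the integrand,

    16x + 16y → -48u,

so the integral becomes

    ∬_R (-48u) · |J| du dv = ∫_0^3 ∫_0^3 (-144u) dv du.

Inner (v): -432u.
Outer (u): -1944.

Therefore ∬_D (16x + 16y) dx dy = -1944.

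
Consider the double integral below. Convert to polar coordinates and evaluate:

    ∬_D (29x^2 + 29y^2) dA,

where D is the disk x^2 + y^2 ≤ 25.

The region D is 0 ≤ r ≤ 5, 0 ≤ θ ≤ 2π in polar coordinates, where x = r cos(θ), y = r sin(θ), and dA = r dr dθ.

Under the substitution, the integrand becomes 29r^2, so

    ∬_D (29x^2 + 29y^2) dA = ∫_{0}^{2π} ∫_{0}^{5} (29r^2) · r dr dθ.

Inner integral (in r): ∫_{0}^{5} (29r^2) · r dr = 18125/4.

Outer integral (in θ): ∫_{0}^{2π} (18125/4) dθ = 18125π/2.

Therefore ∬_D (29x^2 + 29y^2) dA = 18125π/2.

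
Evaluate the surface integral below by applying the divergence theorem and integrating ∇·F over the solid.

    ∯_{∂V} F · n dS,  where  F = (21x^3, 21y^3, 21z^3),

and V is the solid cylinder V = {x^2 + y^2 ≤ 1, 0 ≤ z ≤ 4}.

By the divergence theorem,

    ∯_{∂V} F · n dS = ∭_V (∇ · F) dV.

Compute the divergence:
    ∇ · F = ∂F_x/∂x + ∂F_y/∂y + ∂F_z/∂z = 63x^2 + 63y^2 + 63z^2.

In cylindrical coordinates, x = r cos(θ), y = r sin(θ), z = z, dV = r dr dθ dz, with 0 ≤ r ≤ 1, 0 ≤ θ ≤ 2π, 0 ≤ z ≤ 4.

The integrand, after substitution and multiplying by the volume element, becomes (63r^2 + 63z^2) · r, so

    ∭_V (∇·F) dV = ∫_0^{2π} ∫_0^{1} ∫_0^{4} (63r^2 + 63z^2) · r dz dr dθ.

Inner (z from 0 to 4): 252r^3 + 1344r.
Middle (r from 0 to 1): 735.
Outer (θ from 0 to 2π): 1470π.

Therefore ∯_{∂V} F · n dS = 1470π.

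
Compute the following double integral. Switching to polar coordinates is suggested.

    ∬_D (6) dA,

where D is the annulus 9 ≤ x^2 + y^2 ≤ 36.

The region D is 3 ≤ r ≤ 6, 0 ≤ θ ≤ 2π in polar coordinates, where x = r cos(θ), y = r sin(θ), and dA = r dr dθ.

Under the substitution, the integrand becomes 6, so

    ∬_D (6) dA = ∫_{0}^{2π} ∫_{3}^{6} (6) · r dr dθ.

Inner integral (in r): ∫_{3}^{6} (6) · r dr = 81.

Outer integral (in θ): ∫_{0}^{2π} (81) dθ = 162π.

Therefore ∬_D (6) dA = 162π.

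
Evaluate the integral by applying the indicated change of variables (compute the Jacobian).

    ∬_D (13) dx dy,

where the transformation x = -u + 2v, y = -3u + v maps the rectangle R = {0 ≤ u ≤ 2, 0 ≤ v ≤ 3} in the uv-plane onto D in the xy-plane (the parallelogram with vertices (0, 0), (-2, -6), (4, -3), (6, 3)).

Compute the Jacobian determinant of (x, y) with respect to (u, v):

    ∂(x,y)/∂(u,v) = | -1  2 | = (-1)(1) - (2)(-3) = 5.
                   | -3  1 |

Its absolute value is |J| = 5 (the area scaling factor).

Substituting x = -u + 2v, y = -3u + v into the integrand,

    13 → 13,

so the integral becomes

    ∬_R (13) · |J| du dv = ∫_0^2 ∫_0^3 (65) dv du.

Inner (v): 195.
Outer (u): 390.

Therefore ∬_D (13) dx dy = 390.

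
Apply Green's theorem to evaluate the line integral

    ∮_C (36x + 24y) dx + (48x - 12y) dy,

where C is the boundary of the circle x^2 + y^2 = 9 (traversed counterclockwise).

Green's theorem converts the closed line integral into a double integral over the enclosed region D:

    ∮_C P dx + Q dy = ∬_D (∂Q/∂x - ∂P/∂y) dA.

Here P = 36x + 24y, Q = 48x - 12y, so

    ∂Q/∂x = 48,    ∂P/∂y = 24,
    ∂Q/∂x - ∂P/∂y = 24.

D is the region x^2 + y^2 ≤ 9. Evaluating the double integral:

In polar coordinates (x = r cos θ, y = r sin θ, dA = r dr dθ) the integrand becomes 24, so

    ∬_D (24) dA = ∫_0^{2π} ∫_0^{3} (24) · r dr dθ.

Inner (r from 0 to 3): 108.
Outer (θ from 0 to 2π): 216π.

Therefore ∮_C P dx + Q dy = 216π.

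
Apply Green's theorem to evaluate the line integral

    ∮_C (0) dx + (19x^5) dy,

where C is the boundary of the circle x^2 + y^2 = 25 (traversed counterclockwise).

Green's theorem converts the closed line integral into a double integral over the enclosed region D:

    ∮_C P dx + Q dy = ∬_D (∂Q/∂x - ∂P/∂y) dA.

Here P = 0, Q = 19x^5, so

    ∂Q/∂x = 95x^4,    ∂P/∂y = 0,
    ∂Q/∂x - ∂P/∂y = 95x^4.

D is the region x^2 + y^2 ≤ 25. Evaluating the double integral:

In polar coordinates (x = r cos θ, y = r sin θ, dA = r dr dθ) the integrand becomes 95r^4cos(θ)^4, so

    ∬_D (95x^4) dA = ∫_0^{2π} ∫_0^{5} (95r^4cos(θ)^4) · r dr dθ.

Inner (r from 0 to 5): 1484375cos(θ)^4/6.
Outer (θ from 0 to 2π): 1484375π/8.

Therefore ∮_C P dx + Q dy = 1484375π/8.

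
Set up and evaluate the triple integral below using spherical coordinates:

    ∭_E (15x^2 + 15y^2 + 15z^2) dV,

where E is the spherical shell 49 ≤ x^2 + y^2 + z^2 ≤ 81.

In spherical coordinates, x = ρ sin(φ) cos(θ), y = ρ sin(φ) sin(θ), z = ρ cos(φ), and dV = ρ^2 sin(φ) dρ dφ dθ.

The integrand becomes 15ρ^2, so

    ∭_E (15x^2 + 15y^2 + 15z^2) dV = ∫_{0}^{2π} ∫_{0}^{π} ∫_{7}^{9} (15ρ^2) · ρ^2 sin(φ) dρ dφ dθ.

Inner (ρ): 126726sin(φ).
Middle (φ): 253452.
Outer (θ): 506904π.

Therefore the triple integral equals 506904π.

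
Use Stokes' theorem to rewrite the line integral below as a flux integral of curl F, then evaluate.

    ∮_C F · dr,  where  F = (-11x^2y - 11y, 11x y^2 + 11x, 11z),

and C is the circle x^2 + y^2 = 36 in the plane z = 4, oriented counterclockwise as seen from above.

Let S be the flat disk x^2 + y^2 ≤ 36 in the plane z = 4, with upward unit normal n̂ = ẑ. By Stokes' theorem,

    ∮_C F · dr = ∬_S (∇ × F) · n̂ dS = ∬_D (curl F)_z dA,

where D is the disk x^2 + y^2 ≤ 36.

Compute the curl of F = (-11x^2y - 11y, 11x y^2 + 11x, 11z):
    (∇ × F)_x = ∂F_z/∂y - ∂F_y/∂z = 0,
    (∇ × F)_y = ∂F_x/∂z - ∂F_z/∂x = 0,
    (∇ × F)_z = ∂F_y/∂x - ∂F_x/∂y = 11x^2 + 11y^2 + 22.

On z = 4, (curl F)_z = 11x^2 + 11y^2 + 22.

Convert to polar (x = r cos θ, y = r sin θ, dA = r dr dθ); the integrand becomes 11r^2 + 22, so

    ∬_D (curl F)_z dA = ∫_0^{2π} ∫_0^{6} (11r^2 + 22) · r dr dθ.

Inner (r from 0 to 6): 3960.
Outer (θ from 0 to 2π): 7920π.

Therefore ∮_C F · dr = 7920π.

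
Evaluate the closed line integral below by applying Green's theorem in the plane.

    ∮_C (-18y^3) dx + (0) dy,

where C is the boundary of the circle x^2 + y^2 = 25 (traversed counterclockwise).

Green's theorem converts the closed line integral into a double integral over the enclosed region D:

    ∮_C P dx + Q dy = ∬_D (∂Q/∂x - ∂P/∂y) dA.

Here P = -18y^3, Q = 0, so

    ∂Q/∂x = 0,    ∂P/∂y = -54y^2,
    ∂Q/∂x - ∂P/∂y = 54y^2.

D is the region x^2 + y^2 ≤ 25. Evaluating the double integral:

In polar coordinates (x = r cos θ, y = r sin θ, dA = r dr dθ) the integrand becomes 54r^2sin(θ)^2, so

    ∬_D (54y^2) dA = ∫_0^{2π} ∫_0^{5} (54r^2sin(θ)^2) · r dr dθ.

Inner (r from 0 to 5): 16875sin(θ)^2/2.
Outer (θ from 0 to 2π): 16875π/2.

Therefore ∮_C P dx + Q dy = 16875π/2.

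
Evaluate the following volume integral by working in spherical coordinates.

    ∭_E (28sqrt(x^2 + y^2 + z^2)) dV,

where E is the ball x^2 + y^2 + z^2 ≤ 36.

In spherical coordinates, x = ρ sin(φ) cos(θ), y = ρ sin(φ) sin(θ), z = ρ cos(φ), and dV = ρ^2 sin(φ) dρ dφ dθ.

The integrand becomes 28ρ, so

    ∭_E (28sqrt(x^2 + y^2 + z^2)) dV = ∫_{0}^{2π} ∫_{0}^{π} ∫_{0}^{6} (28ρ) · ρ^2 sin(φ) dρ dφ dθ.

Inner (ρ): 9072sin(φ).
Middle (φ): 18144.
Outer (θ): 36288π.

Therefore the triple integral equals 36288π.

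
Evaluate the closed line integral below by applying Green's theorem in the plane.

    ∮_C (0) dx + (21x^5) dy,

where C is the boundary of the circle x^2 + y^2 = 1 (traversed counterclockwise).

Green's theorem converts the closed line integral into a double integral over the enclosed region D:

    ∮_C P dx + Q dy = ∬_D (∂Q/∂x - ∂P/∂y) dA.

Here P = 0, Q = 21x^5, so

    ∂Q/∂x = 105x^4,    ∂P/∂y = 0,
    ∂Q/∂x - ∂P/∂y = 105x^4.

D is the region x^2 + y^2 ≤ 1. Evaluating the double integral:

In polar coordinates (x = r cos θ, y = r sin θ, dA = r dr dθ) the integrand becomes 105r^4cos(θ)^4, so

    ∬_D (105x^4) dA = ∫_0^{2π} ∫_0^{1} (105r^4cos(θ)^4) · r dr dθ.

Inner (r from 0 to 1): 35cos(θ)^4/2.
Outer (θ from 0 to 2π): 105π/8.

Therefore ∮_C P dx + Q dy = 105π/8.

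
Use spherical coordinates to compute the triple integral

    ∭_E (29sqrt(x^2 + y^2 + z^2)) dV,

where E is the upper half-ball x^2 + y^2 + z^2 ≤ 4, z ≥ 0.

In spherical coordinates, x = ρ sin(φ) cos(θ), y = ρ sin(φ) sin(θ), z = ρ cos(φ), and dV = ρ^2 sin(φ) dρ dφ dθ.

The integrand becomes 29ρ, so

    ∭_E (29sqrt(x^2 + y^2 + z^2)) dV = ∫_{0}^{2π} ∫_{0}^{π/2} ∫_{0}^{2} (29ρ) · ρ^2 sin(φ) dρ dφ dθ.

Inner (ρ): 116sin(φ).
Middle (φ): 116.
Outer (θ): 232π.

Therefore the triple integral equals 232π.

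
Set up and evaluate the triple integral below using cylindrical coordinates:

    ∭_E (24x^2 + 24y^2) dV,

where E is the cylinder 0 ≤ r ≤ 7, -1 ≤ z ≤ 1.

In cylindrical coordinates, x = r cos(θ), y = r sin(θ), z = z, and dV = r dr dθ dz.

The integrand becomes 24r^2, so

    ∭_E (24x^2 + 24y^2) dV = ∫_{0}^{2π} ∫_{0}^{7} ∫_{-1}^{1} (24r^2) · r dz dr dθ.

Inner (z): 48r^3.
Middle (r from 0 to 7): 28812.
Outer (θ): 57624π.

Therefore the triple integral equals 57624π.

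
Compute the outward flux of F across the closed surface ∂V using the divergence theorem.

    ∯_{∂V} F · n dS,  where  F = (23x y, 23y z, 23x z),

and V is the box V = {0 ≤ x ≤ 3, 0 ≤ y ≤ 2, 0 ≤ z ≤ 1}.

By the divergence theorem,

    ∯_{∂V} F · n dS = ∭_V (∇ · F) dV.

Compute the divergence:
    ∇ · F = ∂F_x/∂x + ∂F_y/∂y + ∂F_z/∂z = 23y + 23z + 23x = 23x + 23y + 23z.

V is a rectangular box, so dV = dx dy dz with 0 ≤ x ≤ 3, 0 ≤ y ≤ 2, 0 ≤ z ≤ 1.

Integrate (23x + 23y + 23z) over V as an iterated integral:

    ∭_V (∇·F) dV = ∫_0^{3} ∫_0^{2} ∫_0^{1} (23x + 23y + 23z) dz dy dx.

Inner (z from 0 to 1): 23x + 23y + 23/2.
Middle (y from 0 to 2): 46x + 69.
Outer (x from 0 to 3): 414.

Therefore ∯_{∂V} F · n dS = 414.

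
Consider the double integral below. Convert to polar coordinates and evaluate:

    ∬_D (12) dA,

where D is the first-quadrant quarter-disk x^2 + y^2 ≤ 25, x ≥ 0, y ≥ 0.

The region D is 0 ≤ r ≤ 5, 0 ≤ θ ≤ π/2 in polar coordinates, where x = r cos(θ), y = r sin(θ), and dA = r dr dθ.

Under the substitution, the integrand becomes 12, so

    ∬_D (12) dA = ∫_{0}^{π/2} ∫_{0}^{5} (12) · r dr dθ.

Inner integral (in r): ∫_{0}^{5} (12) · r dr = 150.

Outer integral (in θ): ∫_{0}^{π/2} (150) dθ = 75π.

Therefore ∬_D (12) dA = 75π.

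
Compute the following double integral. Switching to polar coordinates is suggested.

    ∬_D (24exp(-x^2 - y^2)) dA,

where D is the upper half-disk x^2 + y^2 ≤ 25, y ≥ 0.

The region D is 0 ≤ r ≤ 5, 0 ≤ θ ≤ π in polar coordinates, where x = r cos(θ), y = r sin(θ), and dA = r dr dθ.

Under the substitution, the integrand becomes 24exp(-r^2), so

    ∬_D (24exp(-x^2 - y^2)) dA = ∫_{0}^{π} ∫_{0}^{5} (24exp(-r^2)) · r dr dθ.

Inner integral (in r): ∫_{0}^{5} (24exp(-r^2)) · r dr = 12 - 12exp(-25).

Outer integral (in θ): ∫_{0}^{π} (12 - 12exp(-25)) dθ = -12π exp(-25) + 12π.

Therefore ∬_D (24exp(-x^2 - y^2)) dA = -12π exp(-25) + 12π.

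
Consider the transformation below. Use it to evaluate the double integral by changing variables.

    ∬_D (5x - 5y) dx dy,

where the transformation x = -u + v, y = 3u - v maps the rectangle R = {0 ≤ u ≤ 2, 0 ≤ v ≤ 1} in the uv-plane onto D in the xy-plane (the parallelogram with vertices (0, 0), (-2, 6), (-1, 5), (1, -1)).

Compute the Jacobian determinant of (x, y) with respect to (u, v):

    ∂(x,y)/∂(u,v) = | -1  1 | = (-1)(-1) - (1)(3) = -2.
                   | 3  -1 |

Its absolute value is |J| = 2 (the area scaling factor).

Substituting x = -u + v, y = 3u - v into the integrand,

    5x - 5y → -20u + 10v,

so the integral becomes

    ∬_R (-20u + 10v) · |J| du dv = ∫_0^2 ∫_0^1 (-40u + 20v) dv du.

Inner (v): 10 - 40u.
Outer (u): -60.

Therefore ∬_D (5x - 5y) dx dy = -60.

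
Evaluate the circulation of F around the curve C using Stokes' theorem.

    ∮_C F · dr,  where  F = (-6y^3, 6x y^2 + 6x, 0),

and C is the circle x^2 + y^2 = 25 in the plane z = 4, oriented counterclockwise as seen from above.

Let S be the flat disk x^2 + y^2 ≤ 25 in the plane z = 4, with upward unit normal n̂ = ẑ. By Stokes' theorem,

    ∮_C F · dr = ∬_S (∇ × F) · n̂ dS = ∬_D (curl F)_z dA,

where D is the disk x^2 + y^2 ≤ 25.

Compute the curl of F = (-6y^3, 6x y^2 + 6x, 0):
    (∇ × F)_x = ∂F_z/∂y - ∂F_y/∂z = 0,
    (∇ × F)_y = ∂F_x/∂z - ∂F_z/∂x = 0,
    (∇ × F)_z = ∂F_y/∂x - ∂F_x/∂y = 24y^2 + 6.

On z = 4, (curl F)_z = 24y^2 + 6.

Convert to polar (x = r cos θ, y = r sin θ, dA = r dr dθ); the integrand becomes 24r^2sin(θ)^2 + 6, so

    ∬_D (curl F)_z dA = ∫_0^{2π} ∫_0^{5} (24r^2sin(θ)^2 + 6) · r dr dθ.

Inner (r from 0 to 5): 3750sin(θ)^2 + 75.
Outer (θ from 0 to 2π): 3900π.

Therefore ∮_C F · dr = 3900π.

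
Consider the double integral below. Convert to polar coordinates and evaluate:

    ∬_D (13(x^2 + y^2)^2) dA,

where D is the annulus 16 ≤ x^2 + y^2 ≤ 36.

The region D is 4 ≤ r ≤ 6, 0 ≤ θ ≤ 2π in polar coordinates, where x = r cos(θ), y = r sin(θ), and dA = r dr dθ.

Under the substitution, the integrand becomes 13r^4, so

    ∬_D (13(x^2 + y^2)^2) dA = ∫_{0}^{2π} ∫_{4}^{6} (13r^4) · r dr dθ.

Inner integral (in r): ∫_{4}^{6} (13r^4) · r dr = 276640/3.

Outer integral (in θ): ∫_{0}^{2π} (276640/3) dθ = 553280π/3.

Therefore ∬_D (13(x^2 + y^2)^2) dA = 553280π/3.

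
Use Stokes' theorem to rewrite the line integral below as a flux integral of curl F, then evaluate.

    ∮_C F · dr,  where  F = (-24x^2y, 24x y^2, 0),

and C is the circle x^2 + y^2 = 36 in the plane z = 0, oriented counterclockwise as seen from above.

Let S be the flat disk x^2 + y^2 ≤ 36 in the plane z = 0, with upward unit normal n̂ = ẑ. By Stokes' theorem,

    ∮_C F · dr = ∬_S (∇ × F) · n̂ dS = ∬_D (curl F)_z dA,

where D is the disk x^2 + y^2 ≤ 36.

Compute the curl of F = (-24x^2y, 24x y^2, 0):
    (∇ × F)_x = ∂F_z/∂y - ∂F_y/∂z = 0,
    (∇ × F)_y = ∂F_x/∂z - ∂F_z/∂x = 0,
    (∇ × F)_z = ∂F_y/∂x - ∂F_x/∂y = 24x^2 + 24y^2.

On z = 0, (curl F)_z = 24x^2 + 24y^2.

Convert to polar (x = r cos θ, y = r sin θ, dA = r dr dθ); the integrand becomes 24r^2, so

    ∬_D (curl F)_z dA = ∫_0^{2π} ∫_0^{6} (24r^2) · r dr dθ.

Inner (r from 0 to 6): 7776.
Outer (θ from 0 to 2π): 15552π.

Therefore ∮_C F · dr = 15552π.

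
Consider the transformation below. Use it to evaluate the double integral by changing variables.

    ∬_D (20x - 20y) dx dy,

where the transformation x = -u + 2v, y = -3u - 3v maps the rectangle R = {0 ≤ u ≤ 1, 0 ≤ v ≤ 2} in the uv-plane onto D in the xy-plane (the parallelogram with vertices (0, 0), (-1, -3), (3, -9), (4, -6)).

Compute the Jacobian determinant of (x, y) with respect to (u, v):

    ∂(x,y)/∂(u,v) = | -1  2 | = (-1)(-3) - (2)(-3) = 9.
                   | -3  -3 |

Its absolute value is |J| = 9 (the area scaling factor).

Substituting x = -u + 2v, y = -3u - 3v into the integrand,

    20x - 20y → 40u + 100v,

so the integral becomes

    ∬_R (40u + 100v) · |J| du dv = ∫_0^1 ∫_0^2 (360u + 900v) dv du.

Inner (v): 720u + 1800.
Outer (u): 2160.

Therefore ∬_D (20x - 20y) dx dy = 2160.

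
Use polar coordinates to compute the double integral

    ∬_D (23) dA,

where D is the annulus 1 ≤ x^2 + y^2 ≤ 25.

The region D is 1 ≤ r ≤ 5, 0 ≤ θ ≤ 2π in polar coordinates, where x = r cos(θ), y = r sin(θ), and dA = r dr dθ.

Under the substitution, the integrand becomes 23, so

    ∬_D (23) dA = ∫_{0}^{2π} ∫_{1}^{5} (23) · r dr dθ.

Inner integral (in r): ∫_{1}^{5} (23) · r dr = 276.

Outer integral (in θ): ∫_{0}^{2π} (276) dθ = 552π.

Therefore ∬_D (23) dA = 552π.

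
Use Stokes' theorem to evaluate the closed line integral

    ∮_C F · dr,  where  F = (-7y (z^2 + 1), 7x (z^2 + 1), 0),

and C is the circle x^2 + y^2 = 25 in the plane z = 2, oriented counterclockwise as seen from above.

Let S be the flat disk x^2 + y^2 ≤ 25 in the plane z = 2, with upward unit normal n̂ = ẑ. By Stokes' theorem,

    ∮_C F · dr = ∬_S (∇ × F) · n̂ dS = ∬_D (curl F)_z dA,

where D is the disk x^2 + y^2 ≤ 25.

Compute the curl of F = (-7y (z^2 + 1), 7x (z^2 + 1), 0):
    (∇ × F)_x = ∂F_z/∂y - ∂F_y/∂z = -14x z,
    (∇ × F)_y = ∂F_x/∂z - ∂F_z/∂x = -14y z,
    (∇ × F)_z = ∂F_y/∂x - ∂F_x/∂y = 14z^2 + 14.

On z = 2, (curl F)_z = 70.

Convert to polar (x = r cos θ, y = r sin θ, dA = r dr dθ); the integrand becomes 70, so

    ∬_D (curl F)_z dA = ∫_0^{2π} ∫_0^{5} (70) · r dr dθ.

Inner (r from 0 to 5): 875.
Outer (θ from 0 to 2π): 1750π.

Therefore ∮_C F · dr = 1750π.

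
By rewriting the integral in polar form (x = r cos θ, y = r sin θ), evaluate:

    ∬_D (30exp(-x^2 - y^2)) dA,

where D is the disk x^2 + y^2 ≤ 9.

The region D is 0 ≤ r ≤ 3, 0 ≤ θ ≤ 2π in polar coordinates, where x = r cos(θ), y = r sin(θ), and dA = r dr dθ.

Under the substitution, the integrand becomes 30exp(-r^2), so

    ∬_D (30exp(-x^2 - y^2)) dA = ∫_{0}^{2π} ∫_{0}^{3} (30exp(-r^2)) · r dr dθ.

Inner integral (in r): ∫_{0}^{3} (30exp(-r^2)) · r dr = 15 - 15exp(-9).

Outer integral (in θ): ∫_{0}^{2π} (15 - 15exp(-9)) dθ = -30π exp(-9) + 30π.

Therefore ∬_D (30exp(-x^2 - y^2)) dA = -30π exp(-9) + 30π.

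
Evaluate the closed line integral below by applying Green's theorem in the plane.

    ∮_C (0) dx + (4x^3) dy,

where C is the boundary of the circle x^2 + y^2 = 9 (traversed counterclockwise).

Green's theorem converts the closed line integral into a double integral over the enclosed region D:

    ∮_C P dx + Q dy = ∬_D (∂Q/∂x - ∂P/∂y) dA.

Here P = 0, Q = 4x^3, so

    ∂Q/∂x = 12x^2,    ∂P/∂y = 0,
    ∂Q/∂x - ∂P/∂y = 12x^2.

D is the region x^2 + y^2 ≤ 9. Evaluating the double integral:

In polar coordinates (x = r cos θ, y = r sin θ, dA = r dr dθ) the integrand becomes 12r^2cos(θ)^2, so

    ∬_D (12x^2) dA = ∫_0^{2π} ∫_0^{3} (12r^2cos(θ)^2) · r dr dθ.

Inner (r from 0 to 3): 243cos(θ)^2.
Outer (θ from 0 to 2π): 243π.

Therefore ∮_C P dx + Q dy = 243π.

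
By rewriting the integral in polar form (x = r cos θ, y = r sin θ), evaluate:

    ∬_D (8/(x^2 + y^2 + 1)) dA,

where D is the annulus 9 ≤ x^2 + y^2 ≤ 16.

The region D is 3 ≤ r ≤ 4, 0 ≤ θ ≤ 2π in polar coordinates, where x = r cos(θ), y = r sin(θ), and dA = r dr dθ.

Under the substitution, the integrand becomes 8/(r^2 + 1), so

    ∬_D (8/(x^2 + y^2 + 1)) dA = ∫_{0}^{2π} ∫_{3}^{4} (8/(r^2 + 1)) · r dr dθ.

Inner integral (in r): ∫_{3}^{4} (8/(r^2 + 1)) · r dr = log(83521/10000).

Outer integral (in θ): ∫_{0}^{2π} (log(83521/10000)) dθ = log((83521/10000)^(2π)).

Therefore ∬_D (8/(x^2 + y^2 + 1)) dA = log((83521/10000)^(2π)).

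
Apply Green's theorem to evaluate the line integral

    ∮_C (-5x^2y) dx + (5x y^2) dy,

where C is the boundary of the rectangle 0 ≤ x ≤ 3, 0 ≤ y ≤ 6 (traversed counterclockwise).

Green's theorem converts the closed line integral into a double integral over the enclosed region D:

    ∮_C P dx + Q dy = ∬_D (∂Q/∂x - ∂P/∂y) dA.

Here P = -5x^2y, Q = 5x y^2, so

    ∂Q/∂x = 5y^2,    ∂P/∂y = -5x^2,
    ∂Q/∂x - ∂P/∂y = 5x^2 + 5y^2.

D is the region 0 ≤ x ≤ 3, 0 ≤ y ≤ 6. Evaluating the double integral:

    ∬_D (5x^2 + 5y^2) dA = ∫_0^{3} ∫_0^{6} (5x^2 + 5y^2) dy dx.

Inner (y from 0 to 6): 30x^2 + 360.
Outer (x from 0 to 3): 1350.

Therefore ∮_C P dx + Q dy = 1350.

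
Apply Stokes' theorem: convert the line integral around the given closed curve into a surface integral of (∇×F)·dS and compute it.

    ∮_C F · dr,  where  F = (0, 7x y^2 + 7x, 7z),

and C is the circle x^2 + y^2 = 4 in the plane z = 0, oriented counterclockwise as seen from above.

Let S be the flat disk x^2 + y^2 ≤ 4 in the plane z = 0, with upward unit normal n̂ = ẑ. By Stokes' theorem,

    ∮_C F · dr = ∬_S (∇ × F) · n̂ dS = ∬_D (curl F)_z dA,

where D is the disk x^2 + y^2 ≤ 4.

Compute the curl of F = (0, 7x y^2 + 7x, 7z):
    (∇ × F)_x = ∂F_z/∂y - ∂F_y/∂z = 0,
    (∇ × F)_y = ∂F_x/∂z - ∂F_z/∂x = 0,
    (∇ × F)_z = ∂F_y/∂x - ∂F_x/∂y = 7y^2 + 7.

On z = 0, (curl F)_z = 7y^2 + 7.

Convert to polar (x = r cos θ, y = r sin θ, dA = r dr dθ); the integrand becomes 7r^2sin(θ)^2 + 7, so

    ∬_D (curl F)_z dA = ∫_0^{2π} ∫_0^{2} (7r^2sin(θ)^2 + 7) · r dr dθ.

Inner (r from 0 to 2): 28 - 14cos(2θ).
Outer (θ from 0 to 2π): 56π.

Therefore ∮_C F · dr = 56π.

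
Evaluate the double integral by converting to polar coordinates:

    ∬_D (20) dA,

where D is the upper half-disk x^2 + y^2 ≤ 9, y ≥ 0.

The region D is 0 ≤ r ≤ 3, 0 ≤ θ ≤ π in polar coordinates, where x = r cos(θ), y = r sin(θ), and dA = r dr dθ.

Under the substitution, the integrand becomes 20, so

    ∬_D (20) dA = ∫_{0}^{π} ∫_{0}^{3} (20) · r dr dθ.

Inner integral (in r): ∫_{0}^{3} (20) · r dr = 90.

Outer integral (in θ): ∫_{0}^{π} (90) dθ = 90π.

Therefore ∬_D (20) dA = 90π.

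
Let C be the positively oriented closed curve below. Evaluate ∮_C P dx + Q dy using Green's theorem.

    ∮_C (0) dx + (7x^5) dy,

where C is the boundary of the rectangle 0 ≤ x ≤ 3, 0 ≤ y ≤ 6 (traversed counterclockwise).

Green's theorem converts the closed line integral into a double integral over the enclosed region D:

    ∮_C P dx + Q dy = ∬_D (∂Q/∂x - ∂P/∂y) dA.

Here P = 0, Q = 7x^5, so

    ∂Q/∂x = 35x^4,    ∂P/∂y = 0,
    ∂Q/∂x - ∂P/∂y = 35x^4.

D is the region 0 ≤ x ≤ 3, 0 ≤ y ≤ 6. Evaluating the double integral:

    ∬_D (35x^4) dA = ∫_0^{3} ∫_0^{6} (35x^4) dy dx.

Inner (y from 0 to 6): 210x^4.
Outer (x from 0 to 3): 10206.

Therefore ∮_C P dx + Q dy = 10206.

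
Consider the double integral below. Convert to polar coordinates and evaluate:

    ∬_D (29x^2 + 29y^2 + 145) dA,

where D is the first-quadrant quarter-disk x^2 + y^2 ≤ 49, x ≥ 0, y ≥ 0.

The region D is 0 ≤ r ≤ 7, 0 ≤ θ ≤ π/2 in polar coordinates, where x = r cos(θ), y = r sin(θ), and dA = r dr dθ.

Under the substitution, the integrand becomes 29r^2 + 145, so

    ∬_D (29x^2 + 29y^2 + 145) dA = ∫_{0}^{π/2} ∫_{0}^{7} (29r^2 + 145) · r dr dθ.

Inner integral (in r): ∫_{0}^{7} (29r^2 + 145) · r dr = 83839/4.

Outer integral (in θ): ∫_{0}^{π/2} (83839/4) dθ = 83839π/8.

Therefore ∬_D (29x^2 + 29y^2 + 145) dA = 83839π/8.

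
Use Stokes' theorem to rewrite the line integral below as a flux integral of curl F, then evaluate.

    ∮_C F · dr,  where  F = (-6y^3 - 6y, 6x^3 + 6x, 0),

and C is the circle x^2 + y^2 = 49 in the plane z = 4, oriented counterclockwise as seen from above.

Let S be the flat disk x^2 + y^2 ≤ 49 in the plane z = 4, with upward unit normal n̂ = ẑ. By Stokes' theorem,

    ∮_C F · dr = ∬_S (∇ × F) · n̂ dS = ∬_D (curl F)_z dA,

where D is the disk x^2 + y^2 ≤ 49.

Compute the curl of F = (-6y^3 - 6y, 6x^3 + 6x, 0):
    (∇ × F)_x = ∂F_z/∂y - ∂F_y/∂z = 0,
    (∇ × F)_y = ∂F_x/∂z - ∂F_z/∂x = 0,
    (∇ × F)_z = ∂F_y/∂x - ∂F_x/∂y = 18x^2 + 18y^2 + 12.

On z = 4, (curl F)_z = 18x^2 + 18y^2 + 12.

Convert to polar (x = r cos θ, y = r sin θ, dA = r dr dθ); the integrand becomes 18r^2 + 12, so

    ∬_D (curl F)_z dA = ∫_0^{2π} ∫_0^{7} (18r^2 + 12) · r dr dθ.

Inner (r from 0 to 7): 22197/2.
Outer (θ from 0 to 2π): 22197π.

Therefore ∮_C F · dr = 22197π.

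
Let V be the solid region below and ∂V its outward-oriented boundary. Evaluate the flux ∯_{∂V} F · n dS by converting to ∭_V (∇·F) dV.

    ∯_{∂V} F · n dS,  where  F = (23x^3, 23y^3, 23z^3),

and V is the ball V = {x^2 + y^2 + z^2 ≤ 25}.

By the divergence theorem,

    ∯_{∂V} F · n dS = ∭_V (∇ · F) dV.

Compute the divergence:
    ∇ · F = ∂F_x/∂x + ∂F_y/∂y + ∂F_z/∂z = 69x^2 + 69y^2 + 69z^2.

In spherical coordinates, x = ρ sin(φ) cos(θ), y = ρ sin(φ) sin(θ), z = ρ cos(φ), dV = ρ^2 sin(φ) dρ dφ dθ, with 0 ≤ ρ ≤ 5, 0 ≤ φ ≤ π, 0 ≤ θ ≤ 2π.

The integrand, after substitution and multiplying by the volume element, becomes (69ρ^2) · ρ^2 sin(φ), so

    ∭_V (∇·F) dV = ∫_0^{2π} ∫_0^{π} ∫_0^{5} (69ρ^2) · ρ^2 sin(φ) dρ dφ dθ.

Inner (ρ from 0 to 5): 43125sin(φ).
Middle (φ from 0 to π): 86250.
Outer (θ from 0 to 2π): 172500π.

Therefore ∯_{∂V} F · n dS = 172500π.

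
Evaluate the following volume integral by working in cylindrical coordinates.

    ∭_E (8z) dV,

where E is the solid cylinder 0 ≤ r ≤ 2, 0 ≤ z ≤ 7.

In cylindrical coordinates, x = r cos(θ), y = r sin(θ), z = z, and dV = r dr dθ dz.

The integrand becomes 8z, so

    ∭_E (8z) dV = ∫_{0}^{2π} ∫_{0}^{2} ∫_{0}^{7} (8z) · r dz dr dθ.

Inner (z): 196r.
Middle (r from 0 to 2): 392.
Outer (θ): 784π.

Therefore the triple integral equals 784π.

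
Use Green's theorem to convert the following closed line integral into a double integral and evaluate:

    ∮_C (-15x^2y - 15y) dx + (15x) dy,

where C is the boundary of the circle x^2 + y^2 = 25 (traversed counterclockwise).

Green's theorem converts the closed line integral into a double integral over the enclosed region D:

    ∮_C P dx + Q dy = ∬_D (∂Q/∂x - ∂P/∂y) dA.

Here P = -15x^2y - 15y, Q = 15x, so

    ∂Q/∂x = 15,    ∂P/∂y = -15x^2 - 15,
    ∂Q/∂x - ∂P/∂y = 15x^2 + 30.

D is the region x^2 + y^2 ≤ 25. Evaluating the double integral:

In polar coordinates (x = r cos θ, y = r sin θ, dA = r dr dθ) the integrand becomes 15r^2cos(θ)^2 + 30, so

    ∬_D (15x^2 + 30) dA = ∫_0^{2π} ∫_0^{5} (15r^2cos(θ)^2 + 30) · r dr dθ.

Inner (r from 0 to 5): 9375cos(θ)^2/4 + 375.
Outer (θ from 0 to 2π): 12375π/4.

Therefore ∮_C P dx + Q dy = 12375π/4.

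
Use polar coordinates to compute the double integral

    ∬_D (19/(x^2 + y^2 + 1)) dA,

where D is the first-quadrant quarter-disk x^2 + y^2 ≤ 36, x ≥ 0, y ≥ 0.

The region D is 0 ≤ r ≤ 6, 0 ≤ θ ≤ π/2 in polar coordinates, where x = r cos(θ), y = r sin(θ), and dA = r dr dθ.

Under the substitution, the integrand becomes 19/(r^2 + 1), so

    ∬_D (19/(x^2 + y^2 + 1)) dA = ∫_{0}^{π/2} ∫_{0}^{6} (19/(r^2 + 1)) · r dr dθ.

Inner integral (in r): ∫_{0}^{6} (19/(r^2 + 1)) · r dr = 19log(37)/2.

Outer integral (in θ): ∫_{0}^{π/2} (19log(37)/2) dθ = 19π log(37)/4.

Therefore ∬_D (19/(x^2 + y^2 + 1)) dA = 19π log(37)/4.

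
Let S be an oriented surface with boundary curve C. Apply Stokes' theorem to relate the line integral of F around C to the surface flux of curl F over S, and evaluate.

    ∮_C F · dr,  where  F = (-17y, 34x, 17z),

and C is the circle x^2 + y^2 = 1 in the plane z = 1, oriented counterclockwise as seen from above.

Let S be the flat disk x^2 + y^2 ≤ 1 in the plane z = 1, with upward unit normal n̂ = ẑ. By Stokes' theorem,

    ∮_C F · dr = ∬_S (∇ × F) · n̂ dS = ∬_D (curl F)_z dA,

where D is the disk x^2 + y^2 ≤ 1.

Compute the curl of F = (-17y, 34x, 17z):
    (∇ × F)_x = ∂F_z/∂y - ∂F_y/∂z = 0,
    (∇ × F)_y = ∂F_x/∂z - ∂F_z/∂x = 0,
    (∇ × F)_z = ∂F_y/∂x - ∂F_x/∂y = 51.

On z = 1, (curl F)_z = 51.

Convert to polar (x = r cos θ, y = r sin θ, dA = r dr dθ); the integrand becomes 51, so

    ∬_D (curl F)_z dA = ∫_0^{2π} ∫_0^{1} (51) · r dr dθ.

Inner (r from 0 to 1): 51/2.
Outer (θ from 0 to 2π): 51π.

Therefore ∮_C F · dr = 51π.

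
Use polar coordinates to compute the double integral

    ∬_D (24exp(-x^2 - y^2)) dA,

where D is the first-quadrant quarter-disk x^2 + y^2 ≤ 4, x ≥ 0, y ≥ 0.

The region D is 0 ≤ r ≤ 2, 0 ≤ θ ≤ π/2 in polar coordinates, where x = r cos(θ), y = r sin(θ), and dA = r dr dθ.

Under the substitution, the integrand becomes 24exp(-r^2), so

    ∬_D (24exp(-x^2 - y^2)) dA = ∫_{0}^{π/2} ∫_{0}^{2} (24exp(-r^2)) · r dr dθ.

Inner integral (in r): ∫_{0}^{2} (24exp(-r^2)) · r dr = 12 - 12exp(-4).

Outer integral (in θ): ∫_{0}^{π/2} (12 - 12exp(-4)) dθ = -6π exp(-4) + 6π.

Therefore ∬_D (24exp(-x^2 - y^2)) dA = -6π exp(-4) + 6π.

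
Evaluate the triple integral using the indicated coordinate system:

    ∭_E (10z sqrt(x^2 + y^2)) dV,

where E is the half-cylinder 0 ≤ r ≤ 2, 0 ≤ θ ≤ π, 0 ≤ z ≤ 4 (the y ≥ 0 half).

In cylindrical coordinates, x = r cos(θ), y = r sin(θ), z = z, and dV = r dr dθ dz.

The integrand becomes 10r z, so

    ∭_E (10z sqrt(x^2 + y^2)) dV = ∫_{0}^{π} ∫_{0}^{2} ∫_{0}^{4} (10r z) · r dz dr dθ.

Inner (z): 80r^2.
Middle (r from 0 to 2): 640/3.
Outer (θ): 640π/3.

Therefore the triple integral equals 640π/3.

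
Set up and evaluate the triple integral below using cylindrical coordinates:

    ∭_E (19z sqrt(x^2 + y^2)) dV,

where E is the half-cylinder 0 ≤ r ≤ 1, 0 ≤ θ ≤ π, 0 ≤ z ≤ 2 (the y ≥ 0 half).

In cylindrical coordinates, x = r cos(θ), y = r sin(θ), z = z, and dV = r dr dθ dz.

The integrand becomes 19r z, so

    ∭_E (19z sqrt(x^2 + y^2)) dV = ∫_{0}^{π} ∫_{0}^{1} ∫_{0}^{2} (19r z) · r dz dr dθ.

Inner (z): 38r^2.
Middle (r from 0 to 1): 38/3.
Outer (θ): 38π/3.

Therefore the triple integral equals 38π/3.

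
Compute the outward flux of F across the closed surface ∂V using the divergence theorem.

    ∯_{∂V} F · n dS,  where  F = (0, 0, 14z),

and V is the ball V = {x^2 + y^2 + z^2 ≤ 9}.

By the divergence theorem,

    ∯_{∂V} F · n dS = ∭_V (∇ · F) dV.

Compute the divergence:
    ∇ · F = ∂F_x/∂x + ∂F_y/∂y + ∂F_z/∂z = 0 + 0 + 14 = 14.

In spherical coordinates, x = ρ sin(φ) cos(θ), y = ρ sin(φ) sin(θ), z = ρ cos(φ), dV = ρ^2 sin(φ) dρ dφ dθ, with 0 ≤ ρ ≤ 3, 0 ≤ φ ≤ π, 0 ≤ θ ≤ 2π.

The integrand, after substitution and multiplying by the volume element, becomes (14) · ρ^2 sin(φ), so

    ∭_V (∇·F) dV = ∫_0^{2π} ∫_0^{π} ∫_0^{3} (14) · ρ^2 sin(φ) dρ dφ dθ.

Inner (ρ from 0 to 3): 126sin(φ).
Middle (φ from 0 to π): 252.
Outer (θ from 0 to 2π): 504π.

Therefore ∯_{∂V} F · n dS = 504π.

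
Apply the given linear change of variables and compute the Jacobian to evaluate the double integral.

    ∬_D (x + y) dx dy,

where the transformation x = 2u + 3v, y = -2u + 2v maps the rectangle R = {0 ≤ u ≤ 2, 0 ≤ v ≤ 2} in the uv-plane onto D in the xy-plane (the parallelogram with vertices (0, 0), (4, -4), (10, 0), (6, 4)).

Compute the Jacobian determinant of (x, y) with respect to (u, v):

    ∂(x,y)/∂(u,v) = | 2  3 | = (2)(2) - (3)(-2) = 10.
                   | -2  2 |

Its absolute value is |J| = 10 (the area scaling factor).

Substituting x = 2u + 3v, y = -2u + 2v into the integrand,

    x + y → 5v,

so the integral becomes

    ∬_R (5v) · |J| du dv = ∫_0^2 ∫_0^2 (50v) dv du.

Inner (v): 100.
Outer (u): 200.

Therefore ∬_D (x + y) dx dy = 200.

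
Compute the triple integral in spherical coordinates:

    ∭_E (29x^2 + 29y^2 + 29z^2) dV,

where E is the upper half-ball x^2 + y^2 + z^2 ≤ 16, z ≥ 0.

In spherical coordinates, x = ρ sin(φ) cos(θ), y = ρ sin(φ) sin(θ), z = ρ cos(φ), and dV = ρ^2 sin(φ) dρ dφ dθ.

The integrand becomes 29ρ^2, so

    ∭_E (29x^2 + 29y^2 + 29z^2) dV = ∫_{0}^{2π} ∫_{0}^{π/2} ∫_{0}^{4} (29ρ^2) · ρ^2 sin(φ) dρ dφ dθ.

Inner (ρ): 29696sin(φ)/5.
Middle (φ): 29696/5.
Outer (θ): 59392π/5.

Therefore the triple integral equals 59392π/5.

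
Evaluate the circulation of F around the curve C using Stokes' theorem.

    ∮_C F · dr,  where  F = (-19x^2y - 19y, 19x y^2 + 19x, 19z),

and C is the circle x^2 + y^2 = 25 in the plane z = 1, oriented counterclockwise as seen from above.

Let S be the flat disk x^2 + y^2 ≤ 25 in the plane z = 1, with upward unit normal n̂ = ẑ. By Stokes' theorem,

    ∮_C F · dr = ∬_S (∇ × F) · n̂ dS = ∬_D (curl F)_z dA,

where D is the disk x^2 + y^2 ≤ 25.

Compute the curl of F = (-19x^2y - 19y, 19x y^2 + 19x, 19z):
    (∇ × F)_x = ∂F_z/∂y - ∂F_y/∂z = 0,
    (∇ × F)_y = ∂F_x/∂z - ∂F_z/∂x = 0,
    (∇ × F)_z = ∂F_y/∂x - ∂F_x/∂y = 19x^2 + 19y^2 + 38.

On z = 1, (curl F)_z = 19x^2 + 19y^2 + 38.

Convert to polar (x = r cos θ, y = r sin θ, dA = r dr dθ); the integrand becomes 19r^2 + 38, so

    ∬_D (curl F)_z dA = ∫_0^{2π} ∫_0^{5} (19r^2 + 38) · r dr dθ.

Inner (r from 0 to 5): 13775/4.
Outer (θ from 0 to 2π): 13775π/2.

Therefore ∮_C F · dr = 13775π/2.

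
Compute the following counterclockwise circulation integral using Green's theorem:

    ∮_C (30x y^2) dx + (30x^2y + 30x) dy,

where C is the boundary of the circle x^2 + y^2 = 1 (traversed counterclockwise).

Green's theorem converts the closed line integral into a double integral over the enclosed region D:

    ∮_C P dx + Q dy = ∬_D (∂Q/∂x - ∂P/∂y) dA.

Here P = 30x y^2, Q = 30x^2y + 30x, so

    ∂Q/∂x = 60x y + 30,    ∂P/∂y = 60x y,
    ∂Q/∂x - ∂P/∂y = 30.

D is the region x^2 + y^2 ≤ 1. Evaluating the double integral:

In polar coordinates (x = r cos θ, y = r sin θ, dA = r dr dθ) the integrand becomes 30, so

    ∬_D (30) dA = ∫_0^{2π} ∫_0^{1} (30) · r dr dθ.

Inner (r from 0 to 1): 15.
Outer (θ from 0 to 2π): 30π.

Therefore ∮_C P dx + Q dy = 30π.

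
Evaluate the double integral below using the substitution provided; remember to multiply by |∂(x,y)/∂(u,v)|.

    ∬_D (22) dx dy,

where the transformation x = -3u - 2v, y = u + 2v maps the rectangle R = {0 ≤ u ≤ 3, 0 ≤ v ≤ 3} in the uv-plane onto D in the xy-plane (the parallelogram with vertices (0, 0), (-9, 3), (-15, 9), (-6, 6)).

Compute the Jacobian determinant of (x, y) with respect to (u, v):

    ∂(x,y)/∂(u,v) = | -3  -2 | = (-3)(2) - (-2)(1) = -4.
                   | 1  2 |

Its absolute value is |J| = 4 (the area scaling factor).

Substituting x = -3u - 2v, y = u + 2v into the integrand,

    22 → 22,

so the integral becomes

    ∬_R (22) · |J| du dv = ∫_0^3 ∫_0^3 (88) dv du.

Inner (v): 264.
Outer (u): 792.

Therefore ∬_D (22) dx dy = 792.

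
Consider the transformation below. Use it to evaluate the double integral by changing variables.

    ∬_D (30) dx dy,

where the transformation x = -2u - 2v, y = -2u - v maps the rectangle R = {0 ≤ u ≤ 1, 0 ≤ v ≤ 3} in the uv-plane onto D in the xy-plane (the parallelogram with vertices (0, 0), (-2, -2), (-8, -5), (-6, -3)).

Compute the Jacobian determinant of (x, y) with respect to (u, v):

    ∂(x,y)/∂(u,v) = | -2  -2 | = (-2)(-1) - (-2)(-2) = -2.
                   | -2  -1 |

Its absolute value is |J| = 2 (the area scaling factor).

Substituting x = -2u - 2v, y = -2u - v into the integrand,

    30 → 30,

so the integral becomes

    ∬_R (30) · |J| du dv = ∫_0^1 ∫_0^3 (60) dv du.

Inner (v): 180.
Outer (u): 180.

Therefore ∬_D (30) dx dy = 180.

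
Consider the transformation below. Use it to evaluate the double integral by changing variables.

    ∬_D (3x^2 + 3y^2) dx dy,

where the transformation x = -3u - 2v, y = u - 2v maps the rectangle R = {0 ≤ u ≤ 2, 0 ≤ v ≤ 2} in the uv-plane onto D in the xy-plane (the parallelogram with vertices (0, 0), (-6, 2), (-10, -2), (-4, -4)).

Compute the Jacobian determinant of (x, y) with respect to (u, v):

    ∂(x,y)/∂(u,v) = | -3  -2 | = (-3)(-2) - (-2)(1) = 8.
                   | 1  -2 |

Its absolute value is |J| = 8 (the area scaling factor).

Substituting x = -3u - 2v, y = u - 2v into the integrand,

    3x^2 + 3y^2 → 30u^2 + 24u v + 24v^2,

so the integral becomes

    ∬_R (30u^2 + 24u v + 24v^2) · |J| du dv = ∫_0^2 ∫_0^2 (240u^2 + 192u v + 192v^2) dv du.

Inner (v): 480u^2 + 384u + 512.
Outer (u): 3072.

Therefore ∬_D (3x^2 + 3y^2) dx dy = 3072.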